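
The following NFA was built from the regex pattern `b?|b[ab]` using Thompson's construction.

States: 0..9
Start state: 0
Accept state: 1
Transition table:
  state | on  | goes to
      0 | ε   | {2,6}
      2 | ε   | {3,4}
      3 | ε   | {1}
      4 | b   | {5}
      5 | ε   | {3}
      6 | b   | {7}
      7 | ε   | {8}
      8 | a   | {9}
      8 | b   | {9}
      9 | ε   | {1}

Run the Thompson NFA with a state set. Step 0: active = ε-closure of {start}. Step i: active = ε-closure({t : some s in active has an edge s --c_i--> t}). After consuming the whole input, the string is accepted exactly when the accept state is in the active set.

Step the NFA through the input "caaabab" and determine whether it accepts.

initial (ε-close {0}): {0,1,2,3,4,6}
'c' @ 1: {}  — dead — no transitions
rest 'aaabab' ignored (set empty)
after full input: {}  (accept=1 not in)

Answer: REJECT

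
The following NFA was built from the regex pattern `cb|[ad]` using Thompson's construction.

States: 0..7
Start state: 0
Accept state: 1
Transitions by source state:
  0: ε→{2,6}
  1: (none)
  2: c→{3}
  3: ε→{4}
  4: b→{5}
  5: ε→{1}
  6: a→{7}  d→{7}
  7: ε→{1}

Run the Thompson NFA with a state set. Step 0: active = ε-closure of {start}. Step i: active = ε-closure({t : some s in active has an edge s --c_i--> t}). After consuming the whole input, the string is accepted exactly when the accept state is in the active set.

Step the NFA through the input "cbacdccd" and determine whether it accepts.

initial (ε-close {0}): {0,2,6}
'c' @ 1: {3,4}
'b' @ 2: {1,5}  ✓accept
'a' @ 3: {}  — no active states
rest 'cdccd' ignored (set empty)
after full input: {}  (accept=1 not in)

Answer: REJECT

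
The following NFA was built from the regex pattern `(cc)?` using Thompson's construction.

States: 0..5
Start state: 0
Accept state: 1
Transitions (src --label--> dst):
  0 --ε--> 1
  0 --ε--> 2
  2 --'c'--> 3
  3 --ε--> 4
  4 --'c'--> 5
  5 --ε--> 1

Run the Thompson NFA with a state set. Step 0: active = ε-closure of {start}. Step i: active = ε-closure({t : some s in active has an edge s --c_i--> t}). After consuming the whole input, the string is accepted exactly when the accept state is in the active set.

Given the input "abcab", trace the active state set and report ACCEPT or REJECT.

initial (ε-close {0}): {0,1,2}
'a' @ 1: {}  — state set empty
rest 'bcab' ignored (set empty)
after full input: {}  (accept=1 not in)

Answer: REJECT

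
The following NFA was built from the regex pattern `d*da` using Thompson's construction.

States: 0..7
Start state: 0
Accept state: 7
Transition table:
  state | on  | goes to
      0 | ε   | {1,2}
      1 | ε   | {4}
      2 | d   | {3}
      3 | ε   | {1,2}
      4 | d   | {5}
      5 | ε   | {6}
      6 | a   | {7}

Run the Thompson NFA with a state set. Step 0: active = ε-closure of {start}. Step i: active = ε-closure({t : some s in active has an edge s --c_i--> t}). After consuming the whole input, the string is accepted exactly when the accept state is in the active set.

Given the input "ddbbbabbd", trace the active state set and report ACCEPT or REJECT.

Answer: REJECT

Trace:
initial (ε-close {0}): {0,1,2,4}
'd' @ 1: {1,2,3,4,5,6}
'd' @ 2: {1,2,3,4,5,6}
'b' @ 3: {}  — no active states
rest 'bbabbd' ignored (set empty)
final: {}; accept 7 not in set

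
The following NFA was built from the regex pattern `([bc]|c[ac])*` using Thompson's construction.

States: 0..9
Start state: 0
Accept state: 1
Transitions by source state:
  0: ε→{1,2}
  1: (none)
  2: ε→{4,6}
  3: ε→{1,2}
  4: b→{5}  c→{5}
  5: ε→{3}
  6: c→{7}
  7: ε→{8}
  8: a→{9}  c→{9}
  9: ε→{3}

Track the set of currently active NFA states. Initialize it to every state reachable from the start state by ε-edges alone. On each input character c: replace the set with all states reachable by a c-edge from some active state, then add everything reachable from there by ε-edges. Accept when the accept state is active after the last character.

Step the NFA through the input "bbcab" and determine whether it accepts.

Answer: ACCEPT

Derivation:
initial (ε-close {0}): {0,1,2,4,6}
'b' @ 1: {1,2,3,4,5,6}  ✓accept
'b' @ 2: {1,2,3,4,5,6}  ✓accept
'c' @ 3: {1,2,3,4,5,6,7,8}  ✓accept
'a' @ 4: {1,2,3,4,6,9}  ✓accept
'b' @ 5: {1,2,3,4,5,6}  ✓accept
final: {1,2,3,4,5,6}; accept 1 in set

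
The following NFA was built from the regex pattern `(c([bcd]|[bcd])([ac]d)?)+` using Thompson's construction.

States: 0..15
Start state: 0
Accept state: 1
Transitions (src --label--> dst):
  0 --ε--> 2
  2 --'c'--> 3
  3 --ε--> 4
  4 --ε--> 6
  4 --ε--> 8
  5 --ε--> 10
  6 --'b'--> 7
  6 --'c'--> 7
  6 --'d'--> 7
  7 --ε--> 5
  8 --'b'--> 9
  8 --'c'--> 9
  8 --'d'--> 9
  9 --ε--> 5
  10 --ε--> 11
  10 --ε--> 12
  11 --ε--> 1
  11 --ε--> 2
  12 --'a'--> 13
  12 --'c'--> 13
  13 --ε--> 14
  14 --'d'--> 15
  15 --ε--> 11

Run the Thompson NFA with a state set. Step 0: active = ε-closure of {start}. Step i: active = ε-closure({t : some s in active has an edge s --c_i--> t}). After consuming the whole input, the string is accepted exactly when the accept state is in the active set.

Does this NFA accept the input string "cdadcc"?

Answer: ACCEPT

Derivation:
S₀ = ε-closure({0}) = {0,2}
'c' @ 1: {3,4,6,8}
'd' @ 2: {1,2,5,7,9,10,11,12}  [accepting]
'a' @ 3: {13,14}
'd' @ 4: {1,2,11,15}  [accepting]
'c' @ 5: {3,4,6,8}
'c' @ 6: {1,2,5,7,9,10,11,12}  [accepting]
final: {1,2,5,7,9,10,11,12}; accept 1 in set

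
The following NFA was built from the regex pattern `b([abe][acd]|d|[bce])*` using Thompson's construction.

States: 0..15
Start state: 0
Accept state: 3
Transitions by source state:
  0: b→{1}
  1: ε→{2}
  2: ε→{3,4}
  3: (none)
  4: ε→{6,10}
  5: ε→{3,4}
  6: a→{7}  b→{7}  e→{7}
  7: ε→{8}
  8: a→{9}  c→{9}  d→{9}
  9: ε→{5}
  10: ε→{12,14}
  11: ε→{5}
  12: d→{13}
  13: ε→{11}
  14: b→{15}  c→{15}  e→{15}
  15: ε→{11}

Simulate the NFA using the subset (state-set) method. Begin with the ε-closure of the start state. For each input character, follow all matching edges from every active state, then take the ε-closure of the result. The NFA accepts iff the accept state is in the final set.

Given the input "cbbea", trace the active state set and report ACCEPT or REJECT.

start: ε-closure({0}) = {0}
'c' @ 1: {}  — dead — no transitions
rest 'bbea' ignored (set empty)
end set {} — state 3 not in

Answer: REJECT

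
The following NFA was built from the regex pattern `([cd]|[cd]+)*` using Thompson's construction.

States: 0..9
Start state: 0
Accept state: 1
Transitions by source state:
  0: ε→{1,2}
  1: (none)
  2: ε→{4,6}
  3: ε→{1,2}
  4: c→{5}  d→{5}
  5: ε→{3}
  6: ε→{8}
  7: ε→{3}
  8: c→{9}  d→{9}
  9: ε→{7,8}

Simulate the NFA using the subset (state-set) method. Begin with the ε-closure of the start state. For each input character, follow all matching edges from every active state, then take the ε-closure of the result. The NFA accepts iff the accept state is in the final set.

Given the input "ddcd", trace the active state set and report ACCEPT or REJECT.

start: ε-closure({0}) = {0,1,2,4,6,8}
'd' @ 1: {1,2,3,4,5,6,7,8,9}  [accepting]
'd' @ 2: {1,2,3,4,5,6,7,8,9}  [accepting]
'c' @ 3: {1,2,3,4,5,6,7,8,9}  [accepting]
'd' @ 4: {1,2,3,4,5,6,7,8,9}  [accepting]
end set {1,2,3,4,5,6,7,8,9} — state 1 in

Answer: ACCEPT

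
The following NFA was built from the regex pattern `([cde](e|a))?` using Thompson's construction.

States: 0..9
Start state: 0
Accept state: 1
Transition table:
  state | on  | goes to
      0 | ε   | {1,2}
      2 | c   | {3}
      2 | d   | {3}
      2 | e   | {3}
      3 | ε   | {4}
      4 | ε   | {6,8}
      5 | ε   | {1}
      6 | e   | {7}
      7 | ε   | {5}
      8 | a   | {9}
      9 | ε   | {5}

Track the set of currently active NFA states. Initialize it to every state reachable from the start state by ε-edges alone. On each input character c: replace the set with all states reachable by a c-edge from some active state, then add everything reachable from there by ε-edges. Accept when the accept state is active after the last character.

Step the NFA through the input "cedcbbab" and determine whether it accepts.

Answer: REJECT

Derivation:
S₀ = ε-closure({0}) = {0,1,2}
'c' @ 1: {3,4,6,8}
'e' @ 2: {1,5,7}  (accept∈set)
'd' @ 3: {}  — state set empty
rest 'cbbab' ignored (set empty)
after full input: {}  (accept=1 not in)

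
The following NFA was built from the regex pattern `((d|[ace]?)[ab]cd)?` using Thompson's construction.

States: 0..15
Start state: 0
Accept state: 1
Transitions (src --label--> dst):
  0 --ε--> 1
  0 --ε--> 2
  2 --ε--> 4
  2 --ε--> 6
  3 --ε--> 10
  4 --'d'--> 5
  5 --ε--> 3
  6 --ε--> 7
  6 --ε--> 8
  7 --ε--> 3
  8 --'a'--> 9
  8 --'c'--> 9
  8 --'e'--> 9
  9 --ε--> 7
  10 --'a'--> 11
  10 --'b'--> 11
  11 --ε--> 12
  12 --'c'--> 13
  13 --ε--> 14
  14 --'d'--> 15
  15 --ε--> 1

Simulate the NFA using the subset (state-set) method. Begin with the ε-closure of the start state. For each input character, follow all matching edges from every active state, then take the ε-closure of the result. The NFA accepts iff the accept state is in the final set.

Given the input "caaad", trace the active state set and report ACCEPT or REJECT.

start: ε-closure({0}) = {0,1,2,3,4,6,7,8,10}
'c' @ 1: {3,7,9,10}
'a' @ 2: {11,12}
'a' @ 3: {}  — state set empty
rest 'ad' ignored (set empty)
end set {} — state 1 not in

Answer: REJECT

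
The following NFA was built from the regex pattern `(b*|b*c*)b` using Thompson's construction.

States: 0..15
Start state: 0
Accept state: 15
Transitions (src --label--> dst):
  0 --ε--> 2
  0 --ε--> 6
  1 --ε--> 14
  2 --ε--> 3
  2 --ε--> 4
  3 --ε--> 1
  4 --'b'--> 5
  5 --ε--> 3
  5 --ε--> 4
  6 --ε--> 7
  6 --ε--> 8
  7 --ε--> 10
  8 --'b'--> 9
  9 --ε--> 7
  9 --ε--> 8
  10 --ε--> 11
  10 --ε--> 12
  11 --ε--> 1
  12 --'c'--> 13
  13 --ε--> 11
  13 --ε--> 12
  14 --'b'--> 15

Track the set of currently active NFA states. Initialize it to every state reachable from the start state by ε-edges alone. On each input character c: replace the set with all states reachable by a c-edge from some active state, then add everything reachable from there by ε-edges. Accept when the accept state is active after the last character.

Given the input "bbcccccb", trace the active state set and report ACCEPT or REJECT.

start: ε-closure({0}) = {0,1,2,3,4,6,7,8,10,11,12,14}
'b' @ 1: {1,3,4,5,7,8,9,10,11,12,14,15}  ✓accept
'b' @ 2: {1,3,4,5,7,8,9,10,11,12,14,15}  ✓accept
'c' @ 3: {1,11,12,13,14}
'c' @ 4: {1,11,12,13,14}
'c' @ 5: {1,11,12,13,14}
'c' @ 6: {1,11,12,13,14}
'c' @ 7: {1,11,12,13,14}
'b' @ 8: {15}  ✓accept
after full input: {15}  (accept=15 in)

Answer: ACCEPT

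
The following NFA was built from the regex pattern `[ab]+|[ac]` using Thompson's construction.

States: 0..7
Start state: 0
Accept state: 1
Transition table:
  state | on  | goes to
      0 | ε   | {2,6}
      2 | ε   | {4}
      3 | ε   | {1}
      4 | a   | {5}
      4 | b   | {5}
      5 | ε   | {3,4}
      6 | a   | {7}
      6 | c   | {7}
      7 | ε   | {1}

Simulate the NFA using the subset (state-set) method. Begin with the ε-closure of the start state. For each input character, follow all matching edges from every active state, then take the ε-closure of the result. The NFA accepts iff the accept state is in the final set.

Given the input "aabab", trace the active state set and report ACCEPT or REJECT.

initial (ε-close {0}): {0,2,4,6}
'a' @ 1: {1,3,4,5,7}  [accepting]
'a' @ 2: {1,3,4,5}  [accepting]
'b' @ 3: {1,3,4,5}  [accepting]
'a' @ 4: {1,3,4,5}  [accepting]
'b' @ 5: {1,3,4,5}  [accepting]
final: {1,3,4,5}; accept 1 in set

Answer: ACCEPT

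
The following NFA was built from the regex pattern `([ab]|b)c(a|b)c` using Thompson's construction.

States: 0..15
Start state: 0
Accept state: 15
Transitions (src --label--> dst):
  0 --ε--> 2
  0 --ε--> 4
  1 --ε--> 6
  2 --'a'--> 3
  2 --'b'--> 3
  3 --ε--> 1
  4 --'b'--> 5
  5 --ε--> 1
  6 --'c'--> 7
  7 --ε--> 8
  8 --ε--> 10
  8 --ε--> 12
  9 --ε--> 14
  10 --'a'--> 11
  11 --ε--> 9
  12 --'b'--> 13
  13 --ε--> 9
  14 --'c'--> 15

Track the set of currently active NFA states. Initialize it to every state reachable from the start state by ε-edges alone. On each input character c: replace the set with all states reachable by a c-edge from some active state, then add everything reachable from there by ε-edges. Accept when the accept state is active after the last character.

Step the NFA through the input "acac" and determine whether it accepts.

start: ε-closure({0}) = {0,2,4}
'a' @ 1: {1,3,6}
'c' @ 2: {7,8,10,12}
'a' @ 3: {9,11,14}
'c' @ 4: {15}  (accept∈set)
after full input: {15}  (accept=15 in)

Answer: ACCEPT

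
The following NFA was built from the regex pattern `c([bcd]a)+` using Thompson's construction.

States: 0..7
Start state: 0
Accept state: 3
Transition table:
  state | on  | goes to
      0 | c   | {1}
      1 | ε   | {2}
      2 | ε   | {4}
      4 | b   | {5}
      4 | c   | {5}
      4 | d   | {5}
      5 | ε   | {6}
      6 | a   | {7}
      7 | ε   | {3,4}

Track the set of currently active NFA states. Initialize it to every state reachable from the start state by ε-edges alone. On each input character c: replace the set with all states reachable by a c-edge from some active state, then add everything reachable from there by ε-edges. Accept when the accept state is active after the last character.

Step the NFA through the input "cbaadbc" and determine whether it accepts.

S₀ = ε-closure({0}) = {0}
'c' @ 1: {1,2,4}
'b' @ 2: {5,6}
'a' @ 3: {3,4,7}  (accept∈set)
'a' @ 4: {}  — state set empty
rest 'dbc' ignored (set empty)
end set {} — state 3 not in

Answer: REJECT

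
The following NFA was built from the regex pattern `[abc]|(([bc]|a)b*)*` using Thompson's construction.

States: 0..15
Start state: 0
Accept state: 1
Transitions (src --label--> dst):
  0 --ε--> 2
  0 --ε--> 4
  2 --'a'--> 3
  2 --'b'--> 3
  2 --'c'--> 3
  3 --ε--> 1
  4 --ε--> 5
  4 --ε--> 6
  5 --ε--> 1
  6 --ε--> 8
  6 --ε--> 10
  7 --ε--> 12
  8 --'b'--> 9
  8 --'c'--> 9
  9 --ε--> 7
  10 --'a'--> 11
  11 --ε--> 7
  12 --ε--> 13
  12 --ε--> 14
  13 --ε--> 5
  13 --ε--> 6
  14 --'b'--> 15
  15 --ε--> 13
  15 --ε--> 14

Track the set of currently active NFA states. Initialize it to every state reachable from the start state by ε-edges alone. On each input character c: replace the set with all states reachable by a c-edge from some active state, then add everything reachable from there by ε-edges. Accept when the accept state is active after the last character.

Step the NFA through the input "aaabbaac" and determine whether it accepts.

initial (ε-close {0}): {0,1,2,4,5,6,8,10}
'a' @ 1: {1,3,5,6,7,8,10,11,12,13,14}  (accept∈set)
'a' @ 2: {1,5,6,7,8,10,11,12,13,14}  (accept∈set)
'a' @ 3: {1,5,6,7,8,10,11,12,13,14}  (accept∈set)
'b' @ 4: {1,5,6,7,8,9,10,12,13,14,15}  (accept∈set)
'b' @ 5: {1,5,6,7,8,9,10,12,13,14,15}  (accept∈set)
'a' @ 6: {1,5,6,7,8,10,11,12,13,14}  (accept∈set)
'a' @ 7: {1,5,6,7,8,10,11,12,13,14}  (accept∈set)
'c' @ 8: {1,5,6,7,8,9,10,12,13,14}  (accept∈set)
end set {1,5,6,7,8,9,10,12,13,14} — state 1 in

Answer: ACCEPT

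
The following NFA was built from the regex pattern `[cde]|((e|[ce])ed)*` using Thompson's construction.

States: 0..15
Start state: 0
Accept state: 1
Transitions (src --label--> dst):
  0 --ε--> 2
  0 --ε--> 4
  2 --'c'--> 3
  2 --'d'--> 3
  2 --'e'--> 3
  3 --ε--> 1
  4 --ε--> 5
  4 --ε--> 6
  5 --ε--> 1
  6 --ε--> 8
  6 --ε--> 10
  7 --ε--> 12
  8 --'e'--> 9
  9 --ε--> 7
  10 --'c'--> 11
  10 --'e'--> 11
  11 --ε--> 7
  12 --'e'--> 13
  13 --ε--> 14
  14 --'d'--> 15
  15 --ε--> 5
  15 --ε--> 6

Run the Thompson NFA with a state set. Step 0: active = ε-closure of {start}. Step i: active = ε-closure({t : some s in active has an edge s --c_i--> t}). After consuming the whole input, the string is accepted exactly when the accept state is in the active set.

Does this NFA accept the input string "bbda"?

initial (ε-close {0}): {0,1,2,4,5,6,8,10}
'b' @ 1: {}  — state set empty
rest 'bda' ignored (set empty)
after full input: {}  (accept=1 not in)

Answer: REJECT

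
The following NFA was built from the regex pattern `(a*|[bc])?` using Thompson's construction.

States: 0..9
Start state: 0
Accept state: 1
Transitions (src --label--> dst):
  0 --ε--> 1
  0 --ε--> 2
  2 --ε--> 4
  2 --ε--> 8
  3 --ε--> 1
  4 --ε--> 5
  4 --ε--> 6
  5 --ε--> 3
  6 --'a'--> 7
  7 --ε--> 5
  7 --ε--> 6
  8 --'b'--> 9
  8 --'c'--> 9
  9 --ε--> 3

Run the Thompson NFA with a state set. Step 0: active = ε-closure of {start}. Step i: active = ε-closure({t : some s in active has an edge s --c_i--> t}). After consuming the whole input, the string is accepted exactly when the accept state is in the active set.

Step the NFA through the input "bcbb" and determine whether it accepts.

Answer: REJECT

Derivation:
initial (ε-close {0}): {0,1,2,3,4,5,6,8}
'b' @ 1: {1,3,9}  [accepting]
'c' @ 2: {}  — dead — no transitions
rest 'bb' ignored (set empty)
end set {} — state 1 not in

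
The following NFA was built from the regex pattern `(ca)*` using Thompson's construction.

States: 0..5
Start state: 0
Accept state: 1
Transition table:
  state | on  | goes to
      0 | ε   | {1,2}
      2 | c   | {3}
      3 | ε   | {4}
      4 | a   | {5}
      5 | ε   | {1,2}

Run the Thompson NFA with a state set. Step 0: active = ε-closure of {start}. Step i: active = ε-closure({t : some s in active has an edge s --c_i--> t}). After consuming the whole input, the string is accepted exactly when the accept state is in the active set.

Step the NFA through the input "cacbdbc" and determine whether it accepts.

Answer: REJECT

Derivation:
initial (ε-close {0}): {0,1,2}
'c' @ 1: {3,4}
'a' @ 2: {1,2,5}  (accept∈set)
'c' @ 3: {3,4}
'b' @ 4: {}  — state set empty
rest 'dbc' ignored (set empty)
after full input: {}  (accept=1 not in)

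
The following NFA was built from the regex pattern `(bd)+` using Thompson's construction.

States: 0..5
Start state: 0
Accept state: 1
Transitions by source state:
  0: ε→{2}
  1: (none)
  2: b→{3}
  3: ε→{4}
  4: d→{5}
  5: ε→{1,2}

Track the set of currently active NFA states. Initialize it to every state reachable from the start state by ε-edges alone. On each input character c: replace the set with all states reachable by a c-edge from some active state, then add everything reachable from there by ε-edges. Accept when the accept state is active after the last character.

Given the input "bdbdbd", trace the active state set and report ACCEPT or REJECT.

S₀ = ε-closure({0}) = {0,2}
'b' @ 1: {3,4}
'd' @ 2: {1,2,5}  ✓accept
'b' @ 3: {3,4}
'd' @ 4: {1,2,5}  ✓accept
'b' @ 5: {3,4}
'd' @ 6: {1,2,5}  ✓accept
end set {1,2,5} — state 1 in

Answer: ACCEPT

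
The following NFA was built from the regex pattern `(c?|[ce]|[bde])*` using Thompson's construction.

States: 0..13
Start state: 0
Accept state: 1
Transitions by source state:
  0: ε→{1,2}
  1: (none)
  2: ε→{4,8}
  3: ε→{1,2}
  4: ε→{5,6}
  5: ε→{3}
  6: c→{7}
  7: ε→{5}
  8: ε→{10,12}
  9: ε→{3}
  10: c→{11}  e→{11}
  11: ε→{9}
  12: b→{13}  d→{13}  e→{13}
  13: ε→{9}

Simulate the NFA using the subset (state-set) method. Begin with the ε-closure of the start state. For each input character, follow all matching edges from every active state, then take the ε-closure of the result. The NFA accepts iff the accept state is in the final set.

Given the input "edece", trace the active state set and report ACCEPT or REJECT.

Answer: ACCEPT

Derivation:
start: ε-closure({0}) = {0,1,2,3,4,5,6,8,10,12}
'e' @ 1: {1,2,3,4,5,6,8,9,10,11,12,13}  [accepting]
'd' @ 2: {1,2,3,4,5,6,8,9,10,12,13}  [accepting]
'e' @ 3: {1,2,3,4,5,6,8,9,10,11,12,13}  [accepting]
'c' @ 4: {1,2,3,4,5,6,7,8,9,10,11,12}  [accepting]
'e' @ 5: {1,2,3,4,5,6,8,9,10,11,12,13}  [accepting]
end set {1,2,3,4,5,6,8,9,10,11,12,13} — state 1 in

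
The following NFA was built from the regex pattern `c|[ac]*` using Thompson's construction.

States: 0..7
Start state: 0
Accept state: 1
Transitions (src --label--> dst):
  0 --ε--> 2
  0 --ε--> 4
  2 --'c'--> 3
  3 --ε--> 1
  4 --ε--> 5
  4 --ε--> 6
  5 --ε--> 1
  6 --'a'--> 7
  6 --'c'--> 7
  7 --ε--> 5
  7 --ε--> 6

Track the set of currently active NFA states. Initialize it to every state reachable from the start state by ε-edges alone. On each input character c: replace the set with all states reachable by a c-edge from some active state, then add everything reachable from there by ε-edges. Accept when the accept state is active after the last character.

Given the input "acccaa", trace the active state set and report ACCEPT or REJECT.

start: ε-closure({0}) = {0,1,2,4,5,6}
'a' @ 1: {1,5,6,7}  ✓accept
'c' @ 2: {1,5,6,7}  ✓accept
'c' @ 3: {1,5,6,7}  ✓accept
'c' @ 4: {1,5,6,7}  ✓accept
'a' @ 5: {1,5,6,7}  ✓accept
'a' @ 6: {1,5,6,7}  ✓accept
final: {1,5,6,7}; accept 1 in set

Answer: ACCEPT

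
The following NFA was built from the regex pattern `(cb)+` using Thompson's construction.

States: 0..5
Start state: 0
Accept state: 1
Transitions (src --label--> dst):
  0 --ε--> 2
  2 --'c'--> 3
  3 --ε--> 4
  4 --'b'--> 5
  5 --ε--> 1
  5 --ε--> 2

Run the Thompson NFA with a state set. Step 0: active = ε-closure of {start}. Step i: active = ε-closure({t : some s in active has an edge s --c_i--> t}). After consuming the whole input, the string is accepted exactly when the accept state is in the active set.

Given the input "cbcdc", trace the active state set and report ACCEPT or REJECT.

initial (ε-close {0}): {0,2}
'c' @ 1: {3,4}
'b' @ 2: {1,2,5}  (accept∈set)
'c' @ 3: {3,4}
'd' @ 4: {}  — dead — no transitions
rest 'c' ignored (set empty)
after full input: {}  (accept=1 not in)

Answer: REJECT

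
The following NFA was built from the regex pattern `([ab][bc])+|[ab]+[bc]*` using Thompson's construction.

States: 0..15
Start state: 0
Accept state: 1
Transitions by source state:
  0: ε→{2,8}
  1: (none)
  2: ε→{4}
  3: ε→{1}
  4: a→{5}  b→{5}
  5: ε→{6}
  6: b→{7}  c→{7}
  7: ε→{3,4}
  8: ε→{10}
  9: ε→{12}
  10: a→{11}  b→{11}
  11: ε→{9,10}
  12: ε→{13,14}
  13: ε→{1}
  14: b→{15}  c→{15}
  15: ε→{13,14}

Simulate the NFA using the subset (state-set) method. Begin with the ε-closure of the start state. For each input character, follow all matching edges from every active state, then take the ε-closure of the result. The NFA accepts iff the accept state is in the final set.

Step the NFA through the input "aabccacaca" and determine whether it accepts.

Answer: REJECT

Derivation:
initial (ε-close {0}): {0,2,4,8,10}
'a' @ 1: {1,5,6,9,10,11,12,13,14}  (accept∈set)
'a' @ 2: {1,9,10,11,12,13,14}  (accept∈set)
'b' @ 3: {1,9,10,11,12,13,14,15}  (accept∈set)
'c' @ 4: {1,13,14,15}  (accept∈set)
'c' @ 5: {1,13,14,15}  (accept∈set)
'a' @ 6: {}  — dead — no transitions
rest 'caca' ignored (set empty)
final: {}; accept 1 not in set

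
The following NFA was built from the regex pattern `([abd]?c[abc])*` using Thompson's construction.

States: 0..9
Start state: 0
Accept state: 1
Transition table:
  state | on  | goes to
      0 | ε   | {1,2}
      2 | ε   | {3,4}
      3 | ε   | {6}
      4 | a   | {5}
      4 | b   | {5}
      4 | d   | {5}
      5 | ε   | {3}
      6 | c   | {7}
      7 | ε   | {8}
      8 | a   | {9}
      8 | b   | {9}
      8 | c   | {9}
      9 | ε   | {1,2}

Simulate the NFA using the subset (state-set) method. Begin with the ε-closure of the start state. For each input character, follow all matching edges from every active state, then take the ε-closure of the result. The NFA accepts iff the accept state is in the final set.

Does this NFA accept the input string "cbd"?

start: ε-closure({0}) = {0,1,2,3,4,6}
'c' @ 1: {7,8}
'b' @ 2: {1,2,3,4,6,9}  ✓accept
'd' @ 3: {3,5,6}
after full input: {3,5,6}  (accept=1 not in)

Answer: REJECT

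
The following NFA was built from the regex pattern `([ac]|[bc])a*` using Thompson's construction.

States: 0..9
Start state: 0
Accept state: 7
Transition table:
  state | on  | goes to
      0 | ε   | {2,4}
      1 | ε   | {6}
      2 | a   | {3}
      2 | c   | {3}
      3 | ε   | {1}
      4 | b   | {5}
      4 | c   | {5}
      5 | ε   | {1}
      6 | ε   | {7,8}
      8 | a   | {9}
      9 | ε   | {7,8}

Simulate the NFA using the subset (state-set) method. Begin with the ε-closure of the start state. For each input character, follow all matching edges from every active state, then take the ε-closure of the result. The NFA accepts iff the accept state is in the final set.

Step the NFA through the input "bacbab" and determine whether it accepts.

initial (ε-close {0}): {0,2,4}
'b' @ 1: {1,5,6,7,8}  (accept∈set)
'a' @ 2: {7,8,9}  (accept∈set)
'c' @ 3: {}  — state set empty
rest 'bab' ignored (set empty)
after full input: {}  (accept=7 not in)

Answer: REJECT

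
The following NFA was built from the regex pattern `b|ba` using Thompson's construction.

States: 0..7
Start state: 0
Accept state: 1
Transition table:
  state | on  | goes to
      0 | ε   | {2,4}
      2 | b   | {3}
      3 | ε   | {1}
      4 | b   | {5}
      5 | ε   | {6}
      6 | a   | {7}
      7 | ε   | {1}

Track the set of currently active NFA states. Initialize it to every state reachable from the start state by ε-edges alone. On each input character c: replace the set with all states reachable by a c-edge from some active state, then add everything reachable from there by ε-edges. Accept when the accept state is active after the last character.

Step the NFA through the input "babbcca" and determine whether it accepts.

Answer: REJECT

Trace:
start: ε-closure({0}) = {0,2,4}
'b' @ 1: {1,3,5,6}  [accepting]
'a' @ 2: {1,7}  [accepting]
'b' @ 3: {}  — dead — no transitions
rest 'bcca' ignored (set empty)
after full input: {}  (accept=1 not in)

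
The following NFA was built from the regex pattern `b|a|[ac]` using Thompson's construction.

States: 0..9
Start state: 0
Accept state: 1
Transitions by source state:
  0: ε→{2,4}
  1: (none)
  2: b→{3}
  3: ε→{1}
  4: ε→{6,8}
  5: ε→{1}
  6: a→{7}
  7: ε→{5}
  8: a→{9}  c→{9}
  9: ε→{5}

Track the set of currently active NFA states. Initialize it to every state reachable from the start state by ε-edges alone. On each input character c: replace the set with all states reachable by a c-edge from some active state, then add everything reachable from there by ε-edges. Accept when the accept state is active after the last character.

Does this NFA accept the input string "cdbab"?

Answer: REJECT

Derivation:
start: ε-closure({0}) = {0,2,4,6,8}
'c' @ 1: {1,5,9}  (accept∈set)
'd' @ 2: {}  — state set empty
rest 'bab' ignored (set empty)
final: {}; accept 1 not in set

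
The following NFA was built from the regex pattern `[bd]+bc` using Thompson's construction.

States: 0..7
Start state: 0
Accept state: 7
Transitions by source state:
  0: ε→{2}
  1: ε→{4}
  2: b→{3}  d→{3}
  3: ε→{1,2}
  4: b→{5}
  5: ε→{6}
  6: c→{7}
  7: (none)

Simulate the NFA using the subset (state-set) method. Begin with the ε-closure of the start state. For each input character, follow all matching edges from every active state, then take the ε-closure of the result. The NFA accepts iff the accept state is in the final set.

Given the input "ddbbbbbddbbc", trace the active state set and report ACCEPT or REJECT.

Answer: ACCEPT

Derivation:
start: ε-closure({0}) = {0,2}
'd' @ 1: {1,2,3,4}
'd' @ 2: {1,2,3,4}
'b' @ 3: {1,2,3,4,5,6}
'b' @ 4: {1,2,3,4,5,6}
'b' @ 5: {1,2,3,4,5,6}
'b' @ 6: {1,2,3,4,5,6}
'b' @ 7: {1,2,3,4,5,6}
'd' @ 8: {1,2,3,4}
'd' @ 9: {1,2,3,4}
'b' @ 10: {1,2,3,4,5,6}
'b' @ 11: {1,2,3,4,5,6}
'c' @ 12: {7}  ✓accept
final: {7}; accept 7 in set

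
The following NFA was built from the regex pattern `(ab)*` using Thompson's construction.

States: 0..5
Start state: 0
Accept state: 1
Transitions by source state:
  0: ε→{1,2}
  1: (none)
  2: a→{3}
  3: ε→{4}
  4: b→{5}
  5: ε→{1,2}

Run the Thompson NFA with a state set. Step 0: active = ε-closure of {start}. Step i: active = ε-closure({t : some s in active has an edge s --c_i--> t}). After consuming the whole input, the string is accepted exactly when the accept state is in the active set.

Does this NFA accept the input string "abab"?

start: ε-closure({0}) = {0,1,2}
'a' @ 1: {3,4}
'b' @ 2: {1,2,5}  (accept∈set)
'a' @ 3: {3,4}
'b' @ 4: {1,2,5}  (accept∈set)
end set {1,2,5} — state 1 in

Answer: ACCEPT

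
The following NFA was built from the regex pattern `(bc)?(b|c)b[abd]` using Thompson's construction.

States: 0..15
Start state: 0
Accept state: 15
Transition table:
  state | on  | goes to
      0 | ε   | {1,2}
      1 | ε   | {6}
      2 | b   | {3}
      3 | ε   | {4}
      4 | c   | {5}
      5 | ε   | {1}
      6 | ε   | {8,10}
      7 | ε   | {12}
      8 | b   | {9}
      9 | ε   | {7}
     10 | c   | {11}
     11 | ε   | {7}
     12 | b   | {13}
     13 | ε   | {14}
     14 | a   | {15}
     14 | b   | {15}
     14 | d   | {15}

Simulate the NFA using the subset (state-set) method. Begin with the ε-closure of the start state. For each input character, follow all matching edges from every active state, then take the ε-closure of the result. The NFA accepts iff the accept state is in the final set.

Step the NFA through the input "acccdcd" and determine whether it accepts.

Answer: REJECT

Trace:
start: ε-closure({0}) = {0,1,2,6,8,10}
'a' @ 1: {}  — no active states
rest 'cccdcd' ignored (set empty)
end set {} — state 15 not in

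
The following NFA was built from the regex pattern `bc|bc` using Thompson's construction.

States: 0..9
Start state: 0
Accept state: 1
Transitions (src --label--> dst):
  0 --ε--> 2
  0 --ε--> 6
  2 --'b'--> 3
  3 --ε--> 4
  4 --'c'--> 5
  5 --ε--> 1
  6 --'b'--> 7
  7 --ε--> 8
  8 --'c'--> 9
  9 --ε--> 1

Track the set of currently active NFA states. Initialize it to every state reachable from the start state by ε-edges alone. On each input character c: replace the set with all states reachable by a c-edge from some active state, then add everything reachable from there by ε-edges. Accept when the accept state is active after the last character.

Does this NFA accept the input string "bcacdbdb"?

Answer: REJECT

Trace:
start: ε-closure({0}) = {0,2,6}
'b' @ 1: {3,4,7,8}
'c' @ 2: {1,5,9}  [accepting]
'a' @ 3: {}  — state set empty
rest 'cdbdb' ignored (set empty)
final: {}; accept 1 not in set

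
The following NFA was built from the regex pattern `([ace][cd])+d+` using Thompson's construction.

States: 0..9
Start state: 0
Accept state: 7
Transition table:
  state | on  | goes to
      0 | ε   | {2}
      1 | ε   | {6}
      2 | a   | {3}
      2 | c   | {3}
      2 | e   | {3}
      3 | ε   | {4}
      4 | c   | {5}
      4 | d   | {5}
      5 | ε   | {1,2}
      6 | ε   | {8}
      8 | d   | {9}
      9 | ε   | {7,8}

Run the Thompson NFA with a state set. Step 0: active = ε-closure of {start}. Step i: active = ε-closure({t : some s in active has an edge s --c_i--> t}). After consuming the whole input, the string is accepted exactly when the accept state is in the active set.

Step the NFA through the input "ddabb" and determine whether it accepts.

Answer: REJECT

Derivation:
start: ε-closure({0}) = {0,2}
'd' @ 1: {}  — dead — no transitions
rest 'dabb' ignored (set empty)
after full input: {}  (accept=7 not in)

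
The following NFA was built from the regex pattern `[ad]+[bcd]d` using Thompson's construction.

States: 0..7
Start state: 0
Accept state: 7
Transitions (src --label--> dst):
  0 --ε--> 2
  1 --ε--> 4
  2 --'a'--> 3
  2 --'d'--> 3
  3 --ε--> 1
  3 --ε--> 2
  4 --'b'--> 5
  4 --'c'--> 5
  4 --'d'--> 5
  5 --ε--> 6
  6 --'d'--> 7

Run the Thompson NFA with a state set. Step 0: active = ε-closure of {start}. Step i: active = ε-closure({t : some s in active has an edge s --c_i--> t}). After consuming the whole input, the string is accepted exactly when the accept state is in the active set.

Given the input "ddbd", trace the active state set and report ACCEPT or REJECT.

Answer: ACCEPT

Steps:
initial (ε-close {0}): {0,2}
'd' @ 1: {1,2,3,4}
'd' @ 2: {1,2,3,4,5,6}
'b' @ 3: {5,6}
'd' @ 4: {7}  ✓accept
final: {7}; accept 7 in set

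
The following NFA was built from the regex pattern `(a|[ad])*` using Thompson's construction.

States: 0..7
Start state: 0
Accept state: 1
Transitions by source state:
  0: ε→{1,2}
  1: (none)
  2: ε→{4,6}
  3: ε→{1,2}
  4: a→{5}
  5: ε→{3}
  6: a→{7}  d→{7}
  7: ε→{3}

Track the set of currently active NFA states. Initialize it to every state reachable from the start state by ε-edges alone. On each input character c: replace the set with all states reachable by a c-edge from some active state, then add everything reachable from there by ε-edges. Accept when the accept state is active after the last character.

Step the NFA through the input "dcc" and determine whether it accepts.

initial (ε-close {0}): {0,1,2,4,6}
'd' @ 1: {1,2,3,4,6,7}  [accepting]
'c' @ 2: {}  — state set empty
rest 'c' ignored (set empty)
end set {} — state 1 not in

Answer: REJECT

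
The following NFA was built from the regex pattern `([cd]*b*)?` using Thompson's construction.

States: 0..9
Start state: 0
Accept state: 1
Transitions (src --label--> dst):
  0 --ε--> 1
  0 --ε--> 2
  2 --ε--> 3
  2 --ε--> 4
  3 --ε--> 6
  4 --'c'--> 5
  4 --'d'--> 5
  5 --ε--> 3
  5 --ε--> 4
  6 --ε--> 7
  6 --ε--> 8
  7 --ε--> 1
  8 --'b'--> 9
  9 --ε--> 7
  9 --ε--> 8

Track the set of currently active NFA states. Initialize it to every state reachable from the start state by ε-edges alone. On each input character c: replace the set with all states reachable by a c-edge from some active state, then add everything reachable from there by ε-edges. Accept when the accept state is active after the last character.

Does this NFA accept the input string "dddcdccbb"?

Answer: ACCEPT

Steps:
S₀ = ε-closure({0}) = {0,1,2,3,4,6,7,8}
'd' @ 1: {1,3,4,5,6,7,8}  (accept∈set)
'd' @ 2: {1,3,4,5,6,7,8}  (accept∈set)
'd' @ 3: {1,3,4,5,6,7,8}  (accept∈set)
'c' @ 4: {1,3,4,5,6,7,8}  (accept∈set)
'd' @ 5: {1,3,4,5,6,7,8}  (accept∈set)
'c' @ 6: {1,3,4,5,6,7,8}  (accept∈set)
'c' @ 7: {1,3,4,5,6,7,8}  (accept∈set)
'b' @ 8: {1,7,8,9}  (accept∈set)
'b' @ 9: {1,7,8,9}  (accept∈set)
final: {1,7,8,9}; accept 1 in set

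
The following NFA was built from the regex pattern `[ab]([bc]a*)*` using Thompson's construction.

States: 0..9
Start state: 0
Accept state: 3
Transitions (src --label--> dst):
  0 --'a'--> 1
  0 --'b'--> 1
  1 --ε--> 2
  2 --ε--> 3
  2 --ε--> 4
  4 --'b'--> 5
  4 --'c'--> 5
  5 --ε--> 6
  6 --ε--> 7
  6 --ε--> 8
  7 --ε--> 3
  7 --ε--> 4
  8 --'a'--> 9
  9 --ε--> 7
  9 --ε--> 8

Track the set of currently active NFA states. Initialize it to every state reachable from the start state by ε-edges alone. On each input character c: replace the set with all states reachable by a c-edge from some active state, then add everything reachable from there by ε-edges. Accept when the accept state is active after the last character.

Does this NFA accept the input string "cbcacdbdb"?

start: ε-closure({0}) = {0}
'c' @ 1: {}  — no active states
rest 'bcacdbdb' ignored (set empty)
final: {}; accept 3 not in set

Answer: REJECT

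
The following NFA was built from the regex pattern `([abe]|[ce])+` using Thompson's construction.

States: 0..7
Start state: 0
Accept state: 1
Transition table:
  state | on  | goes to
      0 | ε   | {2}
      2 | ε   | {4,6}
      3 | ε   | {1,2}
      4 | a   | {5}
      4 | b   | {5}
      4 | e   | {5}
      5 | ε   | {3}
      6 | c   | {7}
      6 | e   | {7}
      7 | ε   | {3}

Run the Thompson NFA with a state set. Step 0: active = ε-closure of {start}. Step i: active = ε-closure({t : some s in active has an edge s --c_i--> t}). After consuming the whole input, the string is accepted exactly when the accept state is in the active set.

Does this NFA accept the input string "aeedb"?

Answer: REJECT

Trace:
initial (ε-close {0}): {0,2,4,6}
'a' @ 1: {1,2,3,4,5,6}  (accept∈set)
'e' @ 2: {1,2,3,4,5,6,7}  (accept∈set)
'e' @ 3: {1,2,3,4,5,6,7}  (accept∈set)
'd' @ 4: {}  — no active states
rest 'b' ignored (set empty)
end set {} — state 1 not in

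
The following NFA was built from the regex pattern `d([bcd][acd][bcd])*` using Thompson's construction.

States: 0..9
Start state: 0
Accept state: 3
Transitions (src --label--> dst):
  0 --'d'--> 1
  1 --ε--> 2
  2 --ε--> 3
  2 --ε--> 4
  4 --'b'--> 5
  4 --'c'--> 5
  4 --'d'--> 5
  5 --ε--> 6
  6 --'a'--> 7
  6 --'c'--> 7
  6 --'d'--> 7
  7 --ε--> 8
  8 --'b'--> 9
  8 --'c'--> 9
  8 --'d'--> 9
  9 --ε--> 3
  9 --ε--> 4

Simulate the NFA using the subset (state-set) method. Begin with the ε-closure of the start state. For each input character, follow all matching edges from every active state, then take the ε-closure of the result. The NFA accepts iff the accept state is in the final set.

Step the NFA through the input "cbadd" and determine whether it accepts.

S₀ = ε-closure({0}) = {0}
'c' @ 1: {}  — no active states
rest 'badd' ignored (set empty)
after full input: {}  (accept=3 not in)

Answer: REJECT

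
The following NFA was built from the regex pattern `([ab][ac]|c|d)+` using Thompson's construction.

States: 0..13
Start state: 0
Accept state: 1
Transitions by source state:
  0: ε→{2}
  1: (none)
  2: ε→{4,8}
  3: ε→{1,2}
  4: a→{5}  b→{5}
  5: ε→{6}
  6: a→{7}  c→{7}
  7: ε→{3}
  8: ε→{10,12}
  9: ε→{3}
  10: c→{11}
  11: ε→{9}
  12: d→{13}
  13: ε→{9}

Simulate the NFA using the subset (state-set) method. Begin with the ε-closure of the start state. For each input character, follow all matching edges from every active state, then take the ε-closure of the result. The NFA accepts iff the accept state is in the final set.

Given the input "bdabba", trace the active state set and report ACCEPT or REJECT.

start: ε-closure({0}) = {0,2,4,8,10,12}
'b' @ 1: {5,6}
'd' @ 2: {}  — dead — no transitions
rest 'abba' ignored (set empty)
final: {}; accept 1 not in set

Answer: REJECT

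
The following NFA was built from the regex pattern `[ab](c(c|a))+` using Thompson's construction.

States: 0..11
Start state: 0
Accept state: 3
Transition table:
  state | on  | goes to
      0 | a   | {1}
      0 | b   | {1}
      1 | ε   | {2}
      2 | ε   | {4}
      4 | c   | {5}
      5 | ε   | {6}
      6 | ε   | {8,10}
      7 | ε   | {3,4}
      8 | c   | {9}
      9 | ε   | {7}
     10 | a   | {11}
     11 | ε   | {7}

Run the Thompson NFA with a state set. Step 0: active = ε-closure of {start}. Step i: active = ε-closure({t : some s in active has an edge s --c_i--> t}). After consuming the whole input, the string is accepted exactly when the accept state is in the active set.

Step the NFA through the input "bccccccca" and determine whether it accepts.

Answer: ACCEPT

Derivation:
start: ε-closure({0}) = {0}
'b' @ 1: {1,2,4}
'c' @ 2: {5,6,8,10}
'c' @ 3: {3,4,7,9}  ✓accept
'c' @ 4: {5,6,8,10}
'c' @ 5: {3,4,7,9}  ✓accept
'c' @ 6: {5,6,8,10}
'c' @ 7: {3,4,7,9}  ✓accept
'c' @ 8: {5,6,8,10}
'a' @ 9: {3,4,7,11}  ✓accept
final: {3,4,7,11}; accept 3 in set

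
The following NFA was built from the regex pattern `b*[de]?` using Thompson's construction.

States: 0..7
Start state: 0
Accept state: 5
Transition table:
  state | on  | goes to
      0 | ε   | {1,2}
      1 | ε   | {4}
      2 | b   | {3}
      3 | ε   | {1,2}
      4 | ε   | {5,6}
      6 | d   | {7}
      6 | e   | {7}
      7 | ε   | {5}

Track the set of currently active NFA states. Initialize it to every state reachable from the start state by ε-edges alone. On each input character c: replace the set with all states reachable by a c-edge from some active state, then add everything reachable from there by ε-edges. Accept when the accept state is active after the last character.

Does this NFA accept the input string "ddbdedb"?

Answer: REJECT

Trace:
S₀ = ε-closure({0}) = {0,1,2,4,5,6}
'd' @ 1: {5,7}  [accepting]
'd' @ 2: {}  — state set empty
rest 'bdedb' ignored (set empty)
final: {}; accept 5 not in set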